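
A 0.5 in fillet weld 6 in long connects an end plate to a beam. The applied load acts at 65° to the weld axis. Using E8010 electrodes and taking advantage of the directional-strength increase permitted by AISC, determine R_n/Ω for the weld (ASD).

R_n/Ω ≈ 72.9 kips

E80XX → F_EXX = 80 ksi.
t_e = 0.707 × 0.5 = 0.3535 in; A_we = 0.3535 × 6 = 2.121 in².
Directional factor: 1.0 + 0.5 sin^1.5(65°) = 1.431.
F_nw = 0.6 × 80 × 1.431 = 68.71 ksi.
R_n/Ω = (68.71 × 2.121) / 2.0 = 72.86 kips.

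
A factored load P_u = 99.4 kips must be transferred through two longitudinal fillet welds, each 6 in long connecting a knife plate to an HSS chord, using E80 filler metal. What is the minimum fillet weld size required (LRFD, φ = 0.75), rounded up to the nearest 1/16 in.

w = 3/8 in

E80XX → F_EXX = 80 ksi.
Total weld length L = 12 in.
Required throat t_e = P_u / (φ × 0.6 F_EXX × L) = 99.4 / (0.75 × 0.6 × 80 × 12) = 0.2301 in.
Required leg w = t_e / 0.707 = 0.3254 in → use 3/8 in.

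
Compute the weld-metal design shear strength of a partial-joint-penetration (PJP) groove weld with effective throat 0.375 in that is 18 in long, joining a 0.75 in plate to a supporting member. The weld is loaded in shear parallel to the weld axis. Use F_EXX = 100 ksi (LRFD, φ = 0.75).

φR_n ≈ 304 kip

Effective throat (given) t_e = 0.375 in.
A_we = 0.375 × 18 = 6.75 in².
F_nw = 0.6 F_EXX = 60 ksi.
φR_n = 0.75 × 60 × 6.75 = 303.8 kip.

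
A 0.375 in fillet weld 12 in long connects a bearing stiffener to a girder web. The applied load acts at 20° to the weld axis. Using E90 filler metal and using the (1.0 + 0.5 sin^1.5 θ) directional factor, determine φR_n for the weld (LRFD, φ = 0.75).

E90XX → F_EXX = 90 ksi.
t_e = 0.707 × 0.375 = 0.2651 in; A_we = 0.2651 × 12 = 3.181 in².
Directional factor: 1.0 + 0.5 sin^1.5(20°) = 1.1.
F_nw = 0.6 × 90 × 1.1 = 59.4 ksi.
φR_n = 0.75 × 59.4 × 3.181 = 141.7 kips.

φR_n ≈ 142 kips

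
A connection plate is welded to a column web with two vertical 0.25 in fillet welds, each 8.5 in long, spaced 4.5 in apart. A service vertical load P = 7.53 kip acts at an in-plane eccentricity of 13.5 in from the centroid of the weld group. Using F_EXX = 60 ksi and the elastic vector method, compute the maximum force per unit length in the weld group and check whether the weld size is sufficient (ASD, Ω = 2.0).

Total weld length L_w = 17 in. Treat welds as unit-width lines.
Polar moment about centroid: J = 2[d³/12 + d(b/2)²] = 2[8.5³/12 + 8.5×2.25²] = 188.4 in³.
Direct shear f_v = P/L_w = 7.53 / 17 = 0.4429 kip/in (vertical).
Torsion M = P·e = 7.53 × 13.5 = 101.66 kip·in.
Critical point at (x, y) = (2.25, 4.25) from centroid. f_tx = M·y/J = 2.293 kip/in; f_ty = M·x/J = 1.214 kip/in.
Resultant f_max = √[f_tx² + (f_v + f_ty)²] = √[2.293² + (0.4429 + 1.214)²] = 2.829 kip/in.
Capacity per unit length: r_n/Ω = (1/2.0) × 0.6 × 60 × (0.707 × 0.25) = 3.181 kip/in.
2.829 ≤ 3.181 → adequate.

f_max ≈ 2.83 kip/in; adequate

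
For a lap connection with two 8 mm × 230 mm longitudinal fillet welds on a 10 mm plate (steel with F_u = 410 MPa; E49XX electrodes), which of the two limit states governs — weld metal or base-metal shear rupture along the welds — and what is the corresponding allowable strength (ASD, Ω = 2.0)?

E49XX → F_EXX = 490 MPa.
t_e = 0.707 × 8 = 5.656 mm; L = 460 mm.
Weld metal: R_n/Ω = (1/2.0) × 0.6 × 490 × 5.656 × 460 × 10⁻³ = 382.5 kN.
Base metal (shear rupture): R_n/Ω = (1/2.0) × 0.6 × 410 × 10 × 460 × 10⁻³ = 565.8 kN.
Governing: weld metal.

R_n/Ω ≈ 382 kN (weld metal governs)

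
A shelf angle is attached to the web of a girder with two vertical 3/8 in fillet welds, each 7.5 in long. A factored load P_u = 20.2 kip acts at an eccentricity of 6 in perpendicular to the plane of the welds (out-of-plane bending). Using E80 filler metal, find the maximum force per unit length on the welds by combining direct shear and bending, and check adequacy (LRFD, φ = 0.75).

f_max ≈ 6.6 kip/in; adequate

E80XX → F_EXX = 80 ksi.
L_w = 2 × 7.5 = 15 in; section modulus (unit throat) S = 2 × L²/6 = 18.75 in².
Direct shear f_v = P/L_w = 20.2/15 = 1.347 kip/in.
Moment M = P × e = 20.2 × 6 = 121.2 kip·in; bending f_b = M/S = 6.464 kip/in.
f_max = √(f_v² + f_b²) = √(1.347² + 6.464²) = 6.603 kip/in.
φr_n = 0.75 × 0.6 × 80 × (0.707 × 0.375) = 9.544 kip/in → adequate.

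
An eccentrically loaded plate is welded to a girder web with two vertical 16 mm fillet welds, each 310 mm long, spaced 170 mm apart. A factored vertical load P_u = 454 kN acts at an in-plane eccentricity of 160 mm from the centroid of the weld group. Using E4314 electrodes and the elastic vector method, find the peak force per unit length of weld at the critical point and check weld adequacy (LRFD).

f_max ≈ 1830 N/mm; adequate

E43XX → F_EXX = 430 MPa.
Total weld length L_w = 620 mm. Treat welds as unit-width lines.
Polar moment about centroid: J = 2[d³/12 + d(b/2)²] = 2[310³/12 + 310×85²] = 9445000 mm³.
Direct shear f_v = P/L_w = 454×10³ / 620 = 732.3 N/mm (vertical).
Torsion M = P·e = 454×10³ × 160 = 72640000 N·mm.
Critical point at (x, y) = (85, 155) from centroid. f_tx = M·y/J = 1192 N/mm; f_ty = M·x/J = 653.7 N/mm.
Resultant f_max = √[f_tx² + (f_v + f_ty)²] = √[1192² + (732.3 + 653.7)²] = 1828 N/mm.
Capacity per unit length: φr_n = 0.75 × 0.6 × 430 × (0.707 × 16) = 2189 N/mm.
1828 ≤ 2189 → adequate.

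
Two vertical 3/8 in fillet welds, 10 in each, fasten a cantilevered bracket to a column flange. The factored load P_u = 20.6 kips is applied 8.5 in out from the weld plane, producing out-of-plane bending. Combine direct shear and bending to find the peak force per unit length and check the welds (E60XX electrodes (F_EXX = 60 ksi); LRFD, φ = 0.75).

L_w = 2 × 10 = 20 in; section modulus (unit throat) S = 2 × L²/6 = 33.33 in².
Direct shear f_v = P/L_w = 20.6/20 = 1.03 kip/in.
Moment M = P × e = 20.6 × 8.5 = 175.1 kip·in; bending f_b = M/S = 5.253 kip/in.
f_max = √(f_v² + f_b²) = √(1.03² + 5.253²) = 5.353 kip/in.
φr_n = 0.75 × 0.6 × 60 × (0.707 × 0.375) = 7.158 kip/in → adequate.

f_max ≈ 5.35 kip/in; adequate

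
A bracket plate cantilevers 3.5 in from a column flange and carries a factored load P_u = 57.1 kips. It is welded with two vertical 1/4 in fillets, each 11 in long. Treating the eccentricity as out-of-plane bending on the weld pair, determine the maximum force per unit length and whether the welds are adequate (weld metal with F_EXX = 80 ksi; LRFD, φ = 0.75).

L_w = 2 × 11 = 22 in; section modulus (unit throat) S = 2 × L²/6 = 40.33 in².
Direct shear f_v = P/L_w = 57.1/22 = 2.595 kip/in.
Moment M = P × e = 57.1 × 3.5 = 199.85 kip·in; bending f_b = M/S = 4.955 kip/in.
f_max = √(f_v² + f_b²) = √(2.595² + 4.955²) = 5.594 kip/in.
φr_n = 0.75 × 0.6 × 80 × (0.707 × 0.25) = 6.363 kip/in → adequate.

f_max ≈ 5.59 kip/in; adequate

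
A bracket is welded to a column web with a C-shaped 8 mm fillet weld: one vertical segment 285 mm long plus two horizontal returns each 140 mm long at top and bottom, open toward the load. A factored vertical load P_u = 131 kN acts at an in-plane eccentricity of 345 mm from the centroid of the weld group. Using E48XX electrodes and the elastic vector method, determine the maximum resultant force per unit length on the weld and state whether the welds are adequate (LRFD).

f_max ≈ 1070 N/mm; adequate

E48XX → F_EXX = 480 MPa.
Total weld length L_w = 565 mm. Treat welds as unit-width lines.
Centroid: x̄ = 2×140×70 / 565 = 34.69 mm from the vertical weld.
Polar moment about centroid: J = I_x + I_y = [285³/12 + 2×140×142.5²] + [285×34.69² + 2(140³/12 + 140×35.31²)] = 8764000 mm³.
Direct shear f_v = P/L_w = 131×10³ / 565 = 231.9 N/mm (vertical).
Torsion M = P·e = 131×10³ × 345 = 45195000 N·mm.
Critical point at (x, y) = (105.3, 142.5) from centroid. f_tx = M·y/J = 734.8 N/mm; f_ty = M·x/J = 543.1 N/mm.
Resultant f_max = √[f_tx² + (f_v + f_ty)²] = √[734.8² + (231.9 + 543.1)²] = 1068 N/mm.
Capacity per unit length: φr_n = 0.75 × 0.6 × 480 × (0.707 × 8) = 1222 N/mm.
1068 ≤ 1222 → adequate.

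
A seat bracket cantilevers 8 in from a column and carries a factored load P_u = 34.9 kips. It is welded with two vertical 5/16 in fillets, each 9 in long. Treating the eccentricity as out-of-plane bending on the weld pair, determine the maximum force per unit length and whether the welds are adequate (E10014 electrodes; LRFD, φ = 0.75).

f_max ≈ 10.5 kip/in; NOT adequate

E100XX → F_EXX = 100 ksi.
L_w = 2 × 9 = 18 in; section modulus (unit throat) S = 2 × L²/6 = 27 in².
Direct shear f_v = P/L_w = 34.9/18 = 1.939 kip/in.
Moment M = P × e = 34.9 × 8 = 279.2 kip·in; bending f_b = M/S = 10.34 kip/in.
f_max = √(f_v² + f_b²) = √(1.939² + 10.34²) = 10.52 kip/in.
φr_n = 0.75 × 0.6 × 100 × (0.707 × 0.3125) = 9.942 kip/in → NOT adequate.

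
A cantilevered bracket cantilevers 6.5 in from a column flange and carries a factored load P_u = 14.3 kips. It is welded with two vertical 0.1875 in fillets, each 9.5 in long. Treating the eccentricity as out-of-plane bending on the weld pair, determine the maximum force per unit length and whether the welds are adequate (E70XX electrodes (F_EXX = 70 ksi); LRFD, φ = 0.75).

f_max ≈ 3.18 kip/in; adequate

L_w = 2 × 9.5 = 19 in; section modulus (unit throat) S = 2 × L²/6 = 30.08 in².
Direct shear f_v = P/L_w = 14.3/19 = 0.7526 kip/in.
Moment M = P × e = 14.3 × 6.5 = 92.95 kip·in; bending f_b = M/S = 3.09 kip/in.
f_max = √(f_v² + f_b²) = √(0.7526² + 3.09²) = 3.18 kip/in.
φr_n = 0.75 × 0.6 × 70 × (0.707 × 0.1875) = 4.176 kip/in → adequate.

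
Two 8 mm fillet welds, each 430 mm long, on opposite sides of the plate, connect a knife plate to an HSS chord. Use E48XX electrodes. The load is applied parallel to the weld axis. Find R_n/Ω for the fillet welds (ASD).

R_n/Ω ≈ 700 kN

E48XX → F_EXX = 480 MPa.
Effective throat t_e = 0.707 × 8 = 5.656 mm.
Total length L = 860 mm; A_we = 5.656 × 860 = 4864 mm².
F_nw = 0.6 F_EXX = 0.6 × 480 = 288 MPa.
R_n = 288 × 4864 × 10⁻³ = 1401 kN; R_n/Ω = 1401/2.0 = 700.4 kN.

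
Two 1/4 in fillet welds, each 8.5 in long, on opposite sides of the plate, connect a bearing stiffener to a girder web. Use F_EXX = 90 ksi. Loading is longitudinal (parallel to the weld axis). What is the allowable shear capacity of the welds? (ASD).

R_n/Ω ≈ 81.1 kip

Effective throat t_e = 0.707 × 0.25 = 0.1767 in.
Total length L = 17 in; A_we = 0.1767 × 17 = 3.005 in².
F_nw = 0.6 F_EXX = 0.6 × 90 = 54 ksi.
R_n = 54 × 3.005 = 162.3 kip; R_n/Ω = 162.3/2.0 = 81.13 kip.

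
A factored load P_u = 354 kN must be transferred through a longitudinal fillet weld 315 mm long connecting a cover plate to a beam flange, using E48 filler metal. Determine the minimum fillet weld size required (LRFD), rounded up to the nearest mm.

E48XX → F_EXX = 480 MPa.
Total weld length L = 315 mm.
Required throat t_e = P_u / (φ × 0.6 F_EXX × L) = 354 / (0.75 × 0.6 × 480 × 315 × 10⁻³) = 5.203 mm.
Required leg w = t_e / 0.707 = 7.359 mm → use 8 mm.

w = 8 mm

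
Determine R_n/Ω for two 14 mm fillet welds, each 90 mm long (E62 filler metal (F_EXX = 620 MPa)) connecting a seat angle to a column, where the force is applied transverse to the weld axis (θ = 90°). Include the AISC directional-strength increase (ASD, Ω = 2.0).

t_e = 0.707 × 14 = 9.898 mm; A_we = 9.898 × 180 = 1782 mm².
Directional factor: 1.0 + 0.5 sin^1.5(90°) = 1.5.
F_nw = 0.6 × 620 × 1.5 = 558 MPa.
R_n/Ω = (558 × 1782) / 2.0 × 10⁻³ = 497.1 kN.

R_n/Ω ≈ 497 kN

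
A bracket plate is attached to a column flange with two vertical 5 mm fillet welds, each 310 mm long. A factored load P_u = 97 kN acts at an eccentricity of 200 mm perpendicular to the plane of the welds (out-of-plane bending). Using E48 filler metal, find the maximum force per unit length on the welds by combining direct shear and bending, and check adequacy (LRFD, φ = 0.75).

E48XX → F_EXX = 480 MPa.
L_w = 2 × 310 = 620 mm; section modulus (unit throat) S = 2 × L²/6 = 32030 mm².
Direct shear f_v = P/L_w = 97×10³/620 = 156.5 N/mm.
Moment M = P × e = 97×10³ × 200 = 19400000 N·mm; bending f_b = M/S = 605.6 N/mm.
f_max = √(f_v² + f_b²) = √(156.5² + 605.6²) = 625.5 N/mm.
φr_n = 0.75 × 0.6 × 480 × (0.707 × 5) = 763.6 N/mm → adequate.

f_max ≈ 626 N/mm; adequate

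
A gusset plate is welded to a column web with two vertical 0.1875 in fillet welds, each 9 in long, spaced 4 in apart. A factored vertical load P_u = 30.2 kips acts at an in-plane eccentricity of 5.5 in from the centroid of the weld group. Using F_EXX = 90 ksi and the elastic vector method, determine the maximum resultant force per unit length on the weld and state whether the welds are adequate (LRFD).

Total weld length L_w = 18 in. Treat welds as unit-width lines.
Polar moment about centroid: J = 2[d³/12 + d(b/2)²] = 2[9³/12 + 9×2²] = 193.5 in³.
Direct shear f_v = P/L_w = 30.2 / 18 = 1.678 kip/in (vertical).
Torsion M = P·e = 30.2 × 5.5 = 166.1 kip·in.
Critical point at (x, y) = (2, 4.5) from centroid. f_tx = M·y/J = 3.863 kip/in; f_ty = M·x/J = 1.717 kip/in.
Resultant f_max = √[f_tx² + (f_v + f_ty)²] = √[3.863² + (1.678 + 1.717)²] = 5.142 kip/in.
Capacity per unit length: φr_n = 0.75 × 0.6 × 90 × (0.707 × 0.1875) = 5.369 kip/in.
5.142 ≤ 5.369 → adequate.

f_max ≈ 5.14 kip/in; adequate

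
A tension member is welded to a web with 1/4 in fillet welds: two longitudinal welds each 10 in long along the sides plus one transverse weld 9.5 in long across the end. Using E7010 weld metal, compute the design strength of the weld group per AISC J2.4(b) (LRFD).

φR_n ≈ 174 kip

E70XX → F_EXX = 70 ksi.
t_e = 0.707 × 0.25 = 0.1767 in.
R_nwl = 0.6 × 70 × 0.1767 × 20 = 148.5 kip (longitudinal, 2 welds).
R_nwt = 0.6 × 70 × 0.1767 × 9.5 = 70.52 kip (transverse, base value).
(i) R_nwl + R_nwt = 219 kip; (ii) 0.85 R_nwl + 1.5 R_nwt = 232 kip.
R_n = max = 232 kip [governs: (ii)]; φR_n = 174 kip.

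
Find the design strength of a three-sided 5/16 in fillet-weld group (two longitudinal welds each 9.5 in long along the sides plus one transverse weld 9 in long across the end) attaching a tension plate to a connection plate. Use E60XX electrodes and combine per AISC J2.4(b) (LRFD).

φR_n ≈ 177 kips

E60XX → F_EXX = 60 ksi.
t_e = 0.707 × 0.3125 = 0.2209 in.
R_nwl = 0.6 × 60 × 0.2209 × 19 = 151.1 kips (longitudinal, 2 welds).
R_nwt = 0.6 × 60 × 0.2209 × 9 = 71.58 kips (transverse, base value).
(i) R_nwl + R_nwt = 222.7 kips; (ii) 0.85 R_nwl + 1.5 R_nwt = 235.8 kips.
R_n = max = 235.8 kips [governs: (ii)]; φR_n = 176.9 kips.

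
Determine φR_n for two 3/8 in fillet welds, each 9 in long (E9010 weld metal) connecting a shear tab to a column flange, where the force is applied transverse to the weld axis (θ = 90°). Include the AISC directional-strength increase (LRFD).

E90XX → F_EXX = 90 ksi.
t_e = 0.707 × 0.375 = 0.2651 in; A_we = 0.2651 × 18 = 4.772 in².
Directional factor: 1.0 + 0.5 sin^1.5(90°) = 1.5.
F_nw = 0.6 × 90 × 1.5 = 81 ksi.
φR_n = 0.75 × 81 × 4.772 = 289.9 kips.

φR_n ≈ 290 kips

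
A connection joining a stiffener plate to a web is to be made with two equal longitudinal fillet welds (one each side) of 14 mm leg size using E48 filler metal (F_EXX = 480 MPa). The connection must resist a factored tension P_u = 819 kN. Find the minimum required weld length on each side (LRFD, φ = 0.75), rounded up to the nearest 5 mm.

L = 195 mm on each side

Throat t_e = 0.707 × 14 = 9.898 mm.
φr_n = 0.75 × 0.6 × 480 × 9.898 × 10⁻³ = 2.138 kN/mm.
L_req = P_u / φr_n = 819 / 2.138 = 383.1 mm total.
Per side: 383.1 / 2 = 191.5 mm.
Round up → use L = 195 mm on each side.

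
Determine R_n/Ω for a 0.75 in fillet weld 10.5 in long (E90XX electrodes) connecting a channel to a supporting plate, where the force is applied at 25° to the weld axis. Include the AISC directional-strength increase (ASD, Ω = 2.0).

E90XX → F_EXX = 90 ksi.
t_e = 0.707 × 0.75 = 0.5302 in; A_we = 0.5302 × 10.5 = 5.568 in².
Directional factor: 1.0 + 0.5 sin^1.5(25°) = 1.137.
F_nw = 0.6 × 90 × 1.137 = 61.42 ksi.
R_n/Ω = (61.42 × 5.568) / 2.0 = 171 kips.

R_n/Ω ≈ 171 kips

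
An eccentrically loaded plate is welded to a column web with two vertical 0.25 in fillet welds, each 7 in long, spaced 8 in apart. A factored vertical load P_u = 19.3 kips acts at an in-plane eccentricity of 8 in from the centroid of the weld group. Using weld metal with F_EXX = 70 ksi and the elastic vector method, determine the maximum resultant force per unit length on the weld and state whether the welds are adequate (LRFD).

Total weld length L_w = 14 in. Treat welds as unit-width lines.
Polar moment about centroid: J = 2[d³/12 + d(b/2)²] = 2[7³/12 + 7×4²] = 281.2 in³.
Direct shear f_v = P/L_w = 19.3 / 14 = 1.379 kip/in (vertical).
Torsion M = P·e = 19.3 × 8 = 154.4 kip·in.
Critical point at (x, y) = (4, 3.5) from centroid. f_tx = M·y/J = 1.922 kip/in; f_ty = M·x/J = 2.197 kip/in.
Resultant f_max = √[f_tx² + (f_v + f_ty)²] = √[1.922² + (1.379 + 2.197)²] = 4.059 kip/in.
Capacity per unit length: φr_n = 0.75 × 0.6 × 70 × (0.707 × 0.25) = 5.568 kip/in.
4.059 ≤ 5.568 → adequate.

f_max ≈ 4.06 kip/in; adequate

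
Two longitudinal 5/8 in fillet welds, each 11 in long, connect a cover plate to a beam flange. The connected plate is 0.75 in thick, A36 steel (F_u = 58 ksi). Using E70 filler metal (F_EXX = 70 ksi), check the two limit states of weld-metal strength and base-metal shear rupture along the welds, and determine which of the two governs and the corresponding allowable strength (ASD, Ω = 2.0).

t_e = 0.707 × 0.625 = 0.4419 in; L = 22 in.
Weld metal: R_n/Ω = (1/2.0) × 0.6 × 70 × 0.4419 × 22 = 204.1 kips.
Base metal (shear rupture): R_n/Ω = (1/2.0) × 0.6 × 58 × 0.75 × 22 = 287.1 kips.
Governing: weld metal.

R_n/Ω ≈ 204 kips (weld metal governs)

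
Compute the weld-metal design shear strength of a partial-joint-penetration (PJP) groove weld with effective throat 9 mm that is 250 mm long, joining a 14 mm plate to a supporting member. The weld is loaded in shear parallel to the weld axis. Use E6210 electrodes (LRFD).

φR_n ≈ 628 kN

E62XX → F_EXX = 620 MPa.
Effective throat (given) t_e = 9 mm.
A_we = 9 × 250 = 2250 mm².
F_nw = 0.6 F_EXX = 372 MPa.
φR_n = 0.75 × 372 × 2250 × 10⁻³ = 627.8 kN.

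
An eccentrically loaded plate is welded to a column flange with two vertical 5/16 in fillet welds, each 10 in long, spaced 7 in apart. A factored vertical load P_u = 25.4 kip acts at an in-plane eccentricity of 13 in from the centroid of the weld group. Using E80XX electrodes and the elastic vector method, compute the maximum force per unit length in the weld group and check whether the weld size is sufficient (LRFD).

E80XX → F_EXX = 80 ksi.
Total weld length L_w = 20 in. Treat welds as unit-width lines.
Polar moment about centroid: J = 2[d³/12 + d(b/2)²] = 2[10³/12 + 10×3.5²] = 411.7 in³.
Direct shear f_v = P/L_w = 25.4 / 20 = 1.27 kip/in (vertical).
Torsion M = P·e = 25.4 × 13 = 330.2 kip·in.
Critical point at (x, y) = (3.5, 5) from centroid. f_tx = M·y/J = 4.011 kip/in; f_ty = M·x/J = 2.807 kip/in.
Resultant f_max = √[f_tx² + (f_v + f_ty)²] = √[4.011² + (1.27 + 2.807)²] = 5.719 kip/in.
Capacity per unit length: φr_n = 0.75 × 0.6 × 80 × (0.707 × 0.3125) = 7.954 kip/in.
5.719 ≤ 7.954 → adequate.

f_max ≈ 5.72 kip/in; adequate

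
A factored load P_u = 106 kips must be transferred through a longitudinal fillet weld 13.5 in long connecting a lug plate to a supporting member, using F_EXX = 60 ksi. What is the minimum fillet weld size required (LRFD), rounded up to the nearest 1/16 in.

w = 7/16 in

Total weld length L = 13.5 in.
Required throat t_e = P_u / (φ × 0.6 F_EXX × L) = 106 / (0.75 × 0.6 × 60 × 13.5) = 0.2908 in.
Required leg w = t_e / 0.707 = 0.4113 in → use 7/16 in.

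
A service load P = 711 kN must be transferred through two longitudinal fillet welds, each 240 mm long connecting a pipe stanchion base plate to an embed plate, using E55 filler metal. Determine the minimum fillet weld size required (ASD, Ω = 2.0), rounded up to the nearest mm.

E55XX → F_EXX = 550 MPa.
Total weld length L = 480 mm.
Required throat t_e = P × Ω / (0.6 F_EXX × L) = 711 × 2.0 / (0.6 × 550 × 480 × 10⁻³) = 8.977 mm.
Required leg w = t_e / 0.707 = 12.7 mm → use 13 mm.

w = 13 mm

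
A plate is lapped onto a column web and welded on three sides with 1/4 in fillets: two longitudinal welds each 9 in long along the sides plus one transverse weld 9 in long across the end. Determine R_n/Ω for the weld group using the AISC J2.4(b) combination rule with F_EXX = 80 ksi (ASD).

t_e = 0.707 × 0.25 = 0.1767 in.
R_nwl = 0.6 × 80 × 0.1767 × 18 = 152.7 kip (longitudinal, 2 welds).
R_nwt = 0.6 × 80 × 0.1767 × 9 = 76.36 kip (transverse, base value).
(i) R_nwl + R_nwt = 229.1 kip; (ii) 0.85 R_nwl + 1.5 R_nwt = 244.3 kip.
R_n = max = 244.3 kip [governs: (ii)]; R_n/Ω = 122.2 kip.

R_n/Ω ≈ 122 kip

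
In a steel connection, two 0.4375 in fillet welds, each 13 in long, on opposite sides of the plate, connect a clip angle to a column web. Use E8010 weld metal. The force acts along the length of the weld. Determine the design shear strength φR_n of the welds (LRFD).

E80XX → F_EXX = 80 ksi.
Effective throat t_e = 0.707 × 0.4375 = 0.3093 in.
Total length L = 26 in; A_we = 0.3093 × 26 = 8.042 in².
F_nw = 0.6 F_EXX = 0.6 × 80 = 48 ksi.
φR_n = 0.75 × 48 × 8.042 = 289.5 kips.

φR_n ≈ 290 kips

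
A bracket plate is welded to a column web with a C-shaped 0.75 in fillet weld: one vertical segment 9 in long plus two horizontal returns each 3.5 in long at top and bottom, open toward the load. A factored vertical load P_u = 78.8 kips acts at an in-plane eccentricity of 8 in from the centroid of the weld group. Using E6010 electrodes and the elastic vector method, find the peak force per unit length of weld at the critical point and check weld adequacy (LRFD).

f_max ≈ 18 kip/in; NOT adequate

E60XX → F_EXX = 60 ksi.
Total weld length L_w = 16 in. Treat welds as unit-width lines.
Centroid: x̄ = 2×3.5×1.75 / 16 = 0.7656 in from the vertical weld.
Polar moment about centroid: J = I_x + I_y = [9³/12 + 2×3.5×4.5²] + [9×0.7656² + 2(3.5³/12 + 3.5×0.9844²)] = 221.7 in³.
Direct shear f_v = P/L_w = 78.8 / 16 = 4.925 kip/in (vertical).
Torsion M = P·e = 78.8 × 8 = 630.4 kip·in.
Critical point at (x, y) = (2.734, 4.5) from centroid. f_tx = M·y/J = 12.8 kip/in; f_ty = M·x/J = 7.775 kip/in.
Resultant f_max = √[f_tx² + (f_v + f_ty)²] = √[12.8² + (4.925 + 7.775)²] = 18.03 kip/in.
Capacity per unit length: φr_n = 0.75 × 0.6 × 60 × (0.707 × 0.75) = 14.32 kip/in.
18.03 > 14.32 → NOT adequate.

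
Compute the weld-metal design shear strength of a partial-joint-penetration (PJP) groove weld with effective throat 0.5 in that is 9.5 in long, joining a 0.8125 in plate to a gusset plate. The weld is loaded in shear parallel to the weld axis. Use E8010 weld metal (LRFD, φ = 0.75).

E80XX → F_EXX = 80 ksi.
Effective throat (given) t_e = 0.5 in.
A_we = 0.5 × 9.5 = 4.75 in².
F_nw = 0.6 F_EXX = 48 ksi.
φR_n = 0.75 × 48 × 4.75 = 171 kips.

φR_n ≈ 171 kips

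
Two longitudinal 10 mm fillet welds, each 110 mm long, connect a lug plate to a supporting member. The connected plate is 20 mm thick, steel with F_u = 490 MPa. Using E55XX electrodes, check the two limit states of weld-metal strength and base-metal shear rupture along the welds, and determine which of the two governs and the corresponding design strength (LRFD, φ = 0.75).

φR_n ≈ 385 kN (weld metal governs)

E55XX → F_EXX = 550 MPa.
t_e = 0.707 × 10 = 7.07 mm; L = 220 mm.
Weld metal: φR_n = 0.75 × 0.6 × 550 × 7.07 × 220 × 10⁻³ = 385 kN.
Base metal (shear rupture): φR_n = 0.75 × 0.6 × 490 × 20 × 220 × 10⁻³ = 970.2 kN.
Governing: weld metal.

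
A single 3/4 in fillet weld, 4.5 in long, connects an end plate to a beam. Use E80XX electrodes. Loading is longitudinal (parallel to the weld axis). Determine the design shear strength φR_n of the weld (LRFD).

φR_n ≈ 85.9 kips

E80XX → F_EXX = 80 ksi.
Effective throat t_e = 0.707 × 0.75 = 0.5302 in.
Total length L = 4.5 in; A_we = 0.5302 × 4.5 = 2.386 in².
F_nw = 0.6 F_EXX = 0.6 × 80 = 48 ksi.
φR_n = 0.75 × 48 × 2.386 = 85.9 kips.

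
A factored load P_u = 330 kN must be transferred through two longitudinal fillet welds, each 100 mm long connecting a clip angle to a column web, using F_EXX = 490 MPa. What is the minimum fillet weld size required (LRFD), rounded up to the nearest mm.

Total weld length L = 200 mm.
Required throat t_e = P_u / (φ × 0.6 F_EXX × L) = 330 / (0.75 × 0.6 × 490 × 200 × 10⁻³) = 7.483 mm.
Required leg w = t_e / 0.707 = 10.58 mm → use 11 mm.

w = 11 mm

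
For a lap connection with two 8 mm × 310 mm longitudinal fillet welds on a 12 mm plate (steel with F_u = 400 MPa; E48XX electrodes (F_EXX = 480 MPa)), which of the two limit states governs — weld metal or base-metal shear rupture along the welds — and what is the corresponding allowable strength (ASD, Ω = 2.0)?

t_e = 0.707 × 8 = 5.656 mm; L = 620 mm.
Weld metal: R_n/Ω = (1/2.0) × 0.6 × 480 × 5.656 × 620 × 10⁻³ = 505 kN.
Base metal (shear rupture): R_n/Ω = (1/2.0) × 0.6 × 400 × 12 × 620 × 10⁻³ = 892.8 kN.
Governing: weld metal.

R_n/Ω ≈ 505 kN (weld metal governs)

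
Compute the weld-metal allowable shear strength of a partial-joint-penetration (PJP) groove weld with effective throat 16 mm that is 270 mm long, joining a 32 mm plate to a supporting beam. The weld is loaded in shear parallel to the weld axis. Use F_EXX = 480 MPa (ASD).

Effective throat (given) t_e = 16 mm.
A_we = 16 × 270 = 4320 mm².
F_nw = 0.6 F_EXX = 288 MPa.
R_n/Ω = (288 × 4320) / 2.0 × 10⁻³ = 622.1 kN.

R_n/Ω ≈ 622 kN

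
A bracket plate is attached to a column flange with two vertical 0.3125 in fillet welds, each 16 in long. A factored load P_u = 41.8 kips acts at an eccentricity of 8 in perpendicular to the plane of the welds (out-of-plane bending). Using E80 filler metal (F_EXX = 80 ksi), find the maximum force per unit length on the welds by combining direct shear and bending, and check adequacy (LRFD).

f_max ≈ 4.13 kip/in; adequate

L_w = 2 × 16 = 32 in; section modulus (unit throat) S = 2 × L²/6 = 85.33 in².
Direct shear f_v = P/L_w = 41.8/32 = 1.306 kip/in.
Moment M = P × e = 41.8 × 8 = 334.4 kip·in; bending f_b = M/S = 3.919 kip/in.
f_max = √(f_v² + f_b²) = √(1.306² + 3.919²) = 4.131 kip/in.
φr_n = 0.75 × 0.6 × 80 × (0.707 × 0.3125) = 7.954 kip/in → adequate.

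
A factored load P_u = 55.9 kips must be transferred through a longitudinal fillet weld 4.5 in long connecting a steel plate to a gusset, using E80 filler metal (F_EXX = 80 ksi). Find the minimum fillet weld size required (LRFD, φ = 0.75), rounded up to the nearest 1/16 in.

w = 1/2 in

Total weld length L = 4.5 in.
Required throat t_e = P_u / (φ × 0.6 F_EXX × L) = 55.9 / (0.75 × 0.6 × 80 × 4.5) = 0.3451 in.
Required leg w = t_e / 0.707 = 0.4881 in → use 1/2 in.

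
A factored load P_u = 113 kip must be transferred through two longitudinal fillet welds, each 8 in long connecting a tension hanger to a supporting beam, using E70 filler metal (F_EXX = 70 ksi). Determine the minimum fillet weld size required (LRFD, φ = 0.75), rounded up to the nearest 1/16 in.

Total weld length L = 16 in.
Required throat t_e = P_u / (φ × 0.6 F_EXX × L) = 113 / (0.75 × 0.6 × 70 × 16) = 0.2242 in.
Required leg w = t_e / 0.707 = 0.3171 in → use 3/8 in.

w = 3/8 in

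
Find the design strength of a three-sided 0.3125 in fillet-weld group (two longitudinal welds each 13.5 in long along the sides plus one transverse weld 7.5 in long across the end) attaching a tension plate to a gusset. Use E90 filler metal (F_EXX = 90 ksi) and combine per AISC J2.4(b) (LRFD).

t_e = 0.707 × 0.3125 = 0.2209 in.
R_nwl = 0.6 × 90 × 0.2209 × 27 = 322.1 kips (longitudinal, 2 welds).
R_nwt = 0.6 × 90 × 0.2209 × 7.5 = 89.48 kips (transverse, base value).
(i) R_nwl + R_nwt = 411.6 kips; (ii) 0.85 R_nwl + 1.5 R_nwt = 408 kips.
R_n = max = 411.6 kips [governs: (i)]; φR_n = 308.7 kips.

φR_n ≈ 309 kips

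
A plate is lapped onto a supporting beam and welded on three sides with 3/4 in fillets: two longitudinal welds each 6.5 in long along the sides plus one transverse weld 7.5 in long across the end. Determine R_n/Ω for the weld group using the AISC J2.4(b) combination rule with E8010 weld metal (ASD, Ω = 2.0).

R_n/Ω ≈ 284 kips

E80XX → F_EXX = 80 ksi.
t_e = 0.707 × 0.75 = 0.5302 in.
R_nwl = 0.6 × 80 × 0.5302 × 13 = 330.9 kips (longitudinal, 2 welds).
R_nwt = 0.6 × 80 × 0.5302 × 7.5 = 190.9 kips (transverse, base value).
(i) R_nwl + R_nwt = 521.8 kips; (ii) 0.85 R_nwl + 1.5 R_nwt = 567.6 kips.
R_n = max = 567.6 kips [governs: (ii)]; R_n/Ω = 283.8 kips.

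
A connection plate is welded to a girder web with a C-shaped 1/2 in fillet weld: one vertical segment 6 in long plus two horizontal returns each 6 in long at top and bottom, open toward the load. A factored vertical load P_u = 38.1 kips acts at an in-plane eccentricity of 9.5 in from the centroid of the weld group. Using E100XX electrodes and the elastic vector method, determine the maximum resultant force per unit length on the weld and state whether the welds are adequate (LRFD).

f_max ≈ 10.9 kip/in; adequate

E100XX → F_EXX = 100 ksi.
Total weld length L_w = 18 in. Treat welds as unit-width lines.
Centroid: x̄ = 2×6×3 / 18 = 2 in from the vertical weld.
Polar moment about centroid: J = I_x + I_y = [6³/12 + 2×6×3²] + [6×2² + 2(6³/12 + 6×1²)] = 198 in³.
Direct shear f_v = P/L_w = 38.1 / 18 = 2.117 kip/in (vertical).
Torsion M = P·e = 38.1 × 9.5 = 361.95 kip·in.
Critical point at (x, y) = (4, 3) from centroid. f_tx = M·y/J = 5.484 kip/in; f_ty = M·x/J = 7.312 kip/in.
Resultant f_max = √[f_tx² + (f_v + f_ty)²] = √[5.484² + (2.117 + 7.312)²] = 10.91 kip/in.
Capacity per unit length: φr_n = 0.75 × 0.6 × 100 × (0.707 × 0.5) = 15.91 kip/in.
10.91 ≤ 15.91 → adequate.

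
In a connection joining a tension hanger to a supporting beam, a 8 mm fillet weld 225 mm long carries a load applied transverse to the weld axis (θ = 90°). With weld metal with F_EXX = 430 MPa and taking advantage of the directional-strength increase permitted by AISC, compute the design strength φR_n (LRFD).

φR_n ≈ 369 kN

t_e = 0.707 × 8 = 5.656 mm; A_we = 5.656 × 225 = 1273 mm².
Directional factor: 1.0 + 0.5 sin^1.5(90°) = 1.5.
F_nw = 0.6 × 430 × 1.5 = 387 MPa.
φR_n = 0.75 × 387 × 1273 × 10⁻³ = 369.4 kN.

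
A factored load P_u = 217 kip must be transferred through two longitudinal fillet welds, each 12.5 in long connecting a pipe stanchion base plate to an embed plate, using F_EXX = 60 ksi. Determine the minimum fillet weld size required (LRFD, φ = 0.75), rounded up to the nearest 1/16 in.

w = 1/2 in

Total weld length L = 25 in.
Required throat t_e = P_u / (φ × 0.6 F_EXX × L) = 217 / (0.75 × 0.6 × 60 × 25) = 0.3215 in.
Required leg w = t_e / 0.707 = 0.4547 in → use 1/2 in.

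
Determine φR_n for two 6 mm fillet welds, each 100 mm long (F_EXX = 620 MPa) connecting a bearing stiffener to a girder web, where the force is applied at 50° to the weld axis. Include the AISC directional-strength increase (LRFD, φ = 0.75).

t_e = 0.707 × 6 = 4.242 mm; A_we = 4.242 × 200 = 848.4 mm².
Directional factor: 1.0 + 0.5 sin^1.5(50°) = 1.335.
F_nw = 0.6 × 620 × 1.335 = 496.7 MPa.
φR_n = 0.75 × 496.7 × 848.4 × 10⁻³ = 316.1 kN.

φR_n ≈ 316 kN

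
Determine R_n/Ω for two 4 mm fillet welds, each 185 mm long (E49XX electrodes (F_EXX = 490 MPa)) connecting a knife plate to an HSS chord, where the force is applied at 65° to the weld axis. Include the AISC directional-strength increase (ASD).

R_n/Ω ≈ 220 kN

t_e = 0.707 × 4 = 2.828 mm; A_we = 2.828 × 370 = 1046 mm².
Directional factor: 1.0 + 0.5 sin^1.5(65°) = 1.431.
F_nw = 0.6 × 490 × 1.431 = 420.8 MPa.
R_n/Ω = (420.8 × 1046) / 2.0 × 10⁻³ = 220.2 kN.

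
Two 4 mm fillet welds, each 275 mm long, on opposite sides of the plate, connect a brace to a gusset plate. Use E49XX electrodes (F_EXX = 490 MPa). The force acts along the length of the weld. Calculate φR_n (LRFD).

Effective throat t_e = 0.707 × 4 = 2.828 mm.
Total length L = 550 mm; A_we = 2.828 × 550 = 1555 mm².
F_nw = 0.6 F_EXX = 0.6 × 490 = 294 MPa.
φR_n = 0.75 × 294 × 1555 × 10⁻³ = 343 kN.

φR_n ≈ 343 kN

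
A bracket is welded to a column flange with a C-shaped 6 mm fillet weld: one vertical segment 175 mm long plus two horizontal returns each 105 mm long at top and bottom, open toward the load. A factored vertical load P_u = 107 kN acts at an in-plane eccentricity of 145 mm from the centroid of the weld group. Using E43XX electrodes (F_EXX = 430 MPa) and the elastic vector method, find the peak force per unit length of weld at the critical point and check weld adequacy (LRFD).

f_max ≈ 925 N/mm; NOT adequate

Total weld length L_w = 385 mm. Treat welds as unit-width lines.
Centroid: x̄ = 2×105×52.5 / 385 = 28.64 mm from the vertical weld.
Polar moment about centroid: J = I_x + I_y = [175³/12 + 2×105×87.5²] + [175×28.64² + 2(105³/12 + 105×23.86²)] = 2510000 mm³.
Direct shear f_v = P/L_w = 107×10³ / 385 = 277.9 N/mm (vertical).
Torsion M = P·e = 107×10³ × 145 = 15515000 N·mm.
Critical point at (x, y) = (76.36, 87.5) from centroid. f_tx = M·y/J = 540.8 N/mm; f_ty = M·x/J = 471.9 N/mm.
Resultant f_max = √[f_tx² + (f_v + f_ty)²] = √[540.8² + (277.9 + 471.9)²] = 924.5 N/mm.
Capacity per unit length: φr_n = 0.75 × 0.6 × 430 × (0.707 × 6) = 820.8 N/mm.
924.5 > 820.8 → NOT adequate.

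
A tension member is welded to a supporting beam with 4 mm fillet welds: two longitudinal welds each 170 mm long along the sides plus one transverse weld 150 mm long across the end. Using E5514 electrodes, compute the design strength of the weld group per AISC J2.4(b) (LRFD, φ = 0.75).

E55XX → F_EXX = 550 MPa.
t_e = 0.707 × 4 = 2.828 mm.
R_nwl = 0.6 × 550 × 2.828 × 340 × 10⁻³ = 317.3 kN (longitudinal, 2 welds).
R_nwt = 0.6 × 550 × 2.828 × 150 × 10⁻³ = 140 kN (transverse, base value).
(i) R_nwl + R_nwt = 457.3 kN; (ii) 0.85 R_nwl + 1.5 R_nwt = 479.7 kN.
R_n = max = 479.7 kN [governs: (ii)]; φR_n = 359.8 kN.

φR_n ≈ 360 kN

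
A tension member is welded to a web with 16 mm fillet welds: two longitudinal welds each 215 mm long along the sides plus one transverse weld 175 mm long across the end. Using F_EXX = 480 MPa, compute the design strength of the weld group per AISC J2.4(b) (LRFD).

t_e = 0.707 × 16 = 11.31 mm.
R_nwl = 0.6 × 480 × 11.31 × 430 × 10⁻³ = 1401 kN (longitudinal, 2 welds).
R_nwt = 0.6 × 480 × 11.31 × 175 × 10⁻³ = 570.1 kN (transverse, base value).
(i) R_nwl + R_nwt = 1971 kN; (ii) 0.85 R_nwl + 1.5 R_nwt = 2046 kN.
R_n = max = 2046 kN [governs: (ii)]; φR_n = 1534 kN.

φR_n ≈ 1530 kN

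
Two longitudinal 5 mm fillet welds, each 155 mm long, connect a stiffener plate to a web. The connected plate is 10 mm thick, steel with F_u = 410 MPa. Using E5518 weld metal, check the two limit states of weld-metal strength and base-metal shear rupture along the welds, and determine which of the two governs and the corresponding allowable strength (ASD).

E55XX → F_EXX = 550 MPa.
t_e = 0.707 × 5 = 3.535 mm; L = 310 mm.
Weld metal: R_n/Ω = (1/2.0) × 0.6 × 550 × 3.535 × 310 × 10⁻³ = 180.8 kN.
Base metal (shear rupture): R_n/Ω = (1/2.0) × 0.6 × 410 × 10 × 310 × 10⁻³ = 381.3 kN.
Governing: weld metal.

R_n/Ω ≈ 181 kN (weld metal governs)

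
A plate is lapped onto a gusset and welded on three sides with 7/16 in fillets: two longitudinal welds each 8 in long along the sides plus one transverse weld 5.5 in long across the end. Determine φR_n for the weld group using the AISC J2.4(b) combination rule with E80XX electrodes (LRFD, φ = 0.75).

E80XX → F_EXX = 80 ksi.
t_e = 0.707 × 0.4375 = 0.3093 in.
R_nwl = 0.6 × 80 × 0.3093 × 16 = 237.6 kips (longitudinal, 2 welds).
R_nwt = 0.6 × 80 × 0.3093 × 5.5 = 81.66 kips (transverse, base value).
(i) R_nwl + R_nwt = 319.2 kips; (ii) 0.85 R_nwl + 1.5 R_nwt = 324.4 kips.
R_n = max = 324.4 kips [governs: (ii)]; φR_n = 243.3 kips.

φR_n ≈ 243 kips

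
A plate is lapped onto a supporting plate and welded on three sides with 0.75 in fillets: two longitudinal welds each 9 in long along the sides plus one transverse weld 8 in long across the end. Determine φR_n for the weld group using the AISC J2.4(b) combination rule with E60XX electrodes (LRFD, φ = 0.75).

φR_n ≈ 391 kip

E60XX → F_EXX = 60 ksi.
t_e = 0.707 × 0.75 = 0.5302 in.
R_nwl = 0.6 × 60 × 0.5302 × 18 = 343.6 kip (longitudinal, 2 welds).
R_nwt = 0.6 × 60 × 0.5302 × 8 = 152.7 kip (transverse, base value).
(i) R_nwl + R_nwt = 496.3 kip; (ii) 0.85 R_nwl + 1.5 R_nwt = 521.1 kip.
R_n = max = 521.1 kip [governs: (ii)]; φR_n = 390.8 kip.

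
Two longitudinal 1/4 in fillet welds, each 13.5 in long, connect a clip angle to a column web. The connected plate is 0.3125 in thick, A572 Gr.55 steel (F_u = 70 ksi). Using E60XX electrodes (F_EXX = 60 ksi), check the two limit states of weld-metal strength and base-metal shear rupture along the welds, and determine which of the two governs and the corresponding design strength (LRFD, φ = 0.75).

φR_n ≈ 129 kips (weld metal governs)

t_e = 0.707 × 0.25 = 0.1767 in; L = 27 in.
Weld metal: φR_n = 0.75 × 0.6 × 60 × 0.1767 × 27 = 128.9 kips.
Base metal (shear rupture): φR_n = 0.75 × 0.6 × 70 × 0.3125 × 27 = 265.8 kips.
Governing: weld metal.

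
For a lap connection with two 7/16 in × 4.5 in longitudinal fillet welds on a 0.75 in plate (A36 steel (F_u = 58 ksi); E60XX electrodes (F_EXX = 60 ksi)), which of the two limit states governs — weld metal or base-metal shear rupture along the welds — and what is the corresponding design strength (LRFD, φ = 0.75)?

φR_n ≈ 75.2 kip (weld metal governs)

t_e = 0.707 × 0.4375 = 0.3093 in; L = 9 in.
Weld metal: φR_n = 0.75 × 0.6 × 60 × 0.3093 × 9 = 75.16 kip.
Base metal (shear rupture): φR_n = 0.75 × 0.6 × 58 × 0.75 × 9 = 176.2 kip.
Governing: weld metal.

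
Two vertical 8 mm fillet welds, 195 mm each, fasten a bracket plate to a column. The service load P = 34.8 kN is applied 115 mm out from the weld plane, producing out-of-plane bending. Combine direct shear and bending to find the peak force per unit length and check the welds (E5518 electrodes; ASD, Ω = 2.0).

E55XX → F_EXX = 550 MPa.
L_w = 2 × 195 = 390 mm; section modulus (unit throat) S = 2 × L²/6 = 12680 mm².
Direct shear f_v = P/L_w = 34.8×10³/390 = 89.23 N/mm.
Moment M = P × e = 34.8×10³ × 115 = 4002000 N·mm; bending f_b = M/S = 315.7 N/mm.
f_max = √(f_v² + f_b²) = √(89.23² + 315.7²) = 328.1 N/mm.
r_n/Ω = (1/2.0) × 0.6 × 550 × (0.707 × 8) = 933.2 N/mm → adequate.

f_max ≈ 328 N/mm; adequate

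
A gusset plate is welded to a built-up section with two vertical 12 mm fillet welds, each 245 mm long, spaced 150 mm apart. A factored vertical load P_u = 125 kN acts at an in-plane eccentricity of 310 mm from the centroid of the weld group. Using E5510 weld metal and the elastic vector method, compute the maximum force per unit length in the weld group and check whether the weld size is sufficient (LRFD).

E55XX → F_EXX = 550 MPa.
Total weld length L_w = 490 mm. Treat welds as unit-width lines.
Polar moment about centroid: J = 2[d³/12 + d(b/2)²] = 2[245³/12 + 245×75²] = 5207000 mm³.
Direct shear f_v = P/L_w = 125×10³ / 490 = 255.1 N/mm (vertical).
Torsion M = P·e = 125×10³ × 310 = 38750000 N·mm.
Critical point at (x, y) = (75, 122.5) from centroid. f_tx = M·y/J = 911.6 N/mm; f_ty = M·x/J = 558.1 N/mm.
Resultant f_max = √[f_tx² + (f_v + f_ty)²] = √[911.6² + (255.1 + 558.1)²] = 1222 N/mm.
Capacity per unit length: φr_n = 0.75 × 0.6 × 550 × (0.707 × 12) = 2100 N/mm.
1222 ≤ 2100 → adequate.

f_max ≈ 1220 N/mm; adequate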